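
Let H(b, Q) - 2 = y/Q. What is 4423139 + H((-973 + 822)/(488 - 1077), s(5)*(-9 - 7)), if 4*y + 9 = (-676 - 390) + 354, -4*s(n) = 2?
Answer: 141539791/32 ≈ 4.4231e+6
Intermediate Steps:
s(n) = -1/2 (s(n) = -1/4*2 = -1/2)
y = -721/4 (y = -9/4 + ((-676 - 390) + 354)/4 = -9/4 + (-1066 + 354)/4 = -9/4 + (1/4)*(-712) = -9/4 - 178 = -721/4 ≈ -180.25)
H(b, Q) = 2 - 721/(4*Q)
4423139 + H((-973 + 822)/(488 - 1077), s(5)*(-9 - 7)) = 4423139 + (2 - 721*(-2/(-9 - 7))/4) = 4423139 + (2 - 721/(4*((-1/2*(-16))))) = 4423139 + (2 - 721/4/8) = 4423139 + (2 - 721/4*1/8) = 4423139 + (2 - 721/32) = 4423139 - 657/32 = 141539791/32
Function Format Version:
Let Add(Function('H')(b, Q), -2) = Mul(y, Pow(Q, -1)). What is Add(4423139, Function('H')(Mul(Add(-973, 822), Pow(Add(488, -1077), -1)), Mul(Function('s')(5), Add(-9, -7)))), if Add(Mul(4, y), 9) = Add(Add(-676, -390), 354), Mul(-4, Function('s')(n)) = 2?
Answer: Rational(141539791, 32) ≈ 4.4231e+6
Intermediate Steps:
Function('s')(n) = Rational(-1, 2) (Function('s')(n) = Mul(Rational(-1, 4), 2) = Rational(-1, 2))
y = Rational(-721, 4) (y = Add(Rational(-9, 4), Mul(Rational(1, 4), Add(Add(-676, -390), 354))) = Add(Rational(-9, 4), Mul(Rational(1, 4), Add(-1066, 354))) = Add(Rational(-9, 4), Mul(Rational(1, 4), -712)) = Add(Rational(-9, 4), -178) = Rational(-721, 4) ≈ -180.25)
Function('H')(b, Q) = Add(2, Mul(Rational(-721, 4), Pow(Q, -1)))
Add(4423139, Function('H')(Mul(Add(-973, 822), Pow(Add(488, -1077), -1)), Mul(Function('s')(5), Add(-9, -7)))) = Add(4423139, Add(2, Mul(Rational(-721, 4), Pow(Mul(Rational(-1, 2), Add(-9, -7)), -1)))) = Add(4423139, Add(2, Mul(Rational(-721, 4), Pow(Mul(Rational(-1, 2), -16), -1)))) = Add(4423139, Add(2, Mul(Rational(-721, 4), Pow(8, -1)))) = Add(4423139, Add(2, Mul(Rational(-721, 4), Rational(1, 8)))) = Add(4423139, Add(2, Rational(-721, 32))) = Add(4423139, Rational(-657, 32)) = Rational(141539791, 32)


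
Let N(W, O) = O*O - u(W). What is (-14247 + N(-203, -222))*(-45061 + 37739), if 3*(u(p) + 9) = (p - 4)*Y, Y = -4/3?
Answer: -255933188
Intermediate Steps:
Y = -4/3 ≈ -1.3333
u(p) = -65/9 - 4*p/9 (u(p) = -9 + ((p - 4)*(-4/3))/3 = -9 + ((-4 + p)*(-4/3))/3 = -9 + (16/3 - 4*p/3)/3 = -9 + (16/9 - 4*p/9) = -65/9 - 4*p/9)
N(W, O) = 65/9 + O**2 + 4*W/9 (N(W, O) = O*O - (-65/9 - 4*W/9) = O**2 + (65/9 + 4*W/9) = 65/9 + O**2 + 4*W/9)
(-14247 + N(-203, -222))*(-45061 + 37739) = (-14247 + (65/9 + (-222)**2 + (4/9)*(-203)))*(-45061 + 37739) = (-14247 + (65/9 + 49284 - 812/9))*(-7322) = (-14247 + 49201)*(-7322) = 34954*(-7322) = -255933188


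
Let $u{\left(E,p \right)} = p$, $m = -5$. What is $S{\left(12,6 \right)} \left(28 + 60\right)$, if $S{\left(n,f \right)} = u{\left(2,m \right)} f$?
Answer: $-2640$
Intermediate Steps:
$S{\left(n,f \right)} = - 5 f$
$S{\left(12,6 \right)} \left(28 + 60\right) = \left(-5\right) 6 \left(28 + 60\right) = \left(-30\right) 88 = -2640$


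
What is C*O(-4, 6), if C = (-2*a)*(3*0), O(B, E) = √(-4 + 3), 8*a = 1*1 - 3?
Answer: 0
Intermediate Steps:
a = -¼ (a = (1*1 - 3)/8 = (1 - 3)/8 = (⅛)*(-2) = -¼ ≈ -0.25000)
O(B, E) = I (O(B, E) = √(-1) = I)
C = 0 (C = (-2*(-¼))*(3*0) = (½)*0 = 0)
C*O(-4, 6) = 0*I = 0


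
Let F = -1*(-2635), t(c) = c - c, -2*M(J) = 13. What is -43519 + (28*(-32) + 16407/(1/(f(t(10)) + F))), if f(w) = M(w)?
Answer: 86162769/2 ≈ 4.3081e+7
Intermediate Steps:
M(J) = -13/2 (M(J) = -½*13 = -13/2)
t(c) = 0
f(w) = -13/2
F = 2635
-43519 + (28*(-32) + 16407/(1/(f(t(10)) + F))) = -43519 + (28*(-32) + 16407/(1/(-13/2 + 2635))) = -43519 + (-896 + 16407/(1/(5257/2))) = -43519 + (-896 + 16407/(2/5257)) = -43519 + (-896 + 16407*(5257/2)) = -43519 + (-896 + 86251599/2) = -43519 + 86249807/2 = 86162769/2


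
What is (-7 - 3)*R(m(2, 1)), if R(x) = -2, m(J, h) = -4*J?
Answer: 20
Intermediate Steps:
(-7 - 3)*R(m(2, 1)) = (-7 - 3)*(-2) = -10*(-2) = 20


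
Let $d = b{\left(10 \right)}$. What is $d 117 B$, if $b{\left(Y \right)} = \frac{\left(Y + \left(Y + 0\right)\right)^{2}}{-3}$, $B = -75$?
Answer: $1170000$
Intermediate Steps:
$b{\left(Y \right)} = - \frac{4 Y^{2}}{3}$ ($b{\left(Y \right)} = \left(Y + Y\right)^{2} \left(- \frac{1}{3}\right) = \left(2 Y\right)^{2} \left(- \frac{1}{3}\right) = 4 Y^{2} \left(- \frac{1}{3}\right) = - \frac{4 Y^{2}}{3}$)
$d = - \frac{400}{3}$ ($d = - \frac{4 \cdot 10^{2}}{3} = \left(- \frac{4}{3}\right) 100 = - \frac{400}{3} \approx -133.33$)
$d 117 B = \left(- \frac{400}{3}\right) 117 \left(-75\right) = \left(-15600\right) \left(-75\right) = 1170000$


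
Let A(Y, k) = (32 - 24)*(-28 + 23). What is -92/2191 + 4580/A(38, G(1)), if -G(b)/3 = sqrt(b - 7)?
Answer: -501923/4382 ≈ -114.54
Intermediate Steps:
G(b) = -3*sqrt(-7 + b) (G(b) = -3*sqrt(b - 7) = -3*sqrt(-7 + b))
A(Y, k) = -40 (A(Y, k) = 8*(-5) = -40)
-92/2191 + 4580/A(38, G(1)) = -92/2191 + 4580/(-40) = -92*1/2191 + 4580*(-1/40) = -92/2191 - 229/2 = -501923/4382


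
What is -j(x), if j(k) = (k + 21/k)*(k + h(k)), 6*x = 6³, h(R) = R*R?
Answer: -48729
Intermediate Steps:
h(R) = R²
x = 36 (x = (⅙)*6³ = (⅙)*216 = 36)
j(k) = (k + k²)*(k + 21/k) (j(k) = (k + 21/k)*(k + k²) = (k + k²)*(k + 21/k))
-j(x) = -(21 + 36² + 36³ + 21*36) = -(21 + 1296 + 46656 + 756) = -1*48729 = -48729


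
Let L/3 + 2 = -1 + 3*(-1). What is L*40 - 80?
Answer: -800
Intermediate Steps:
L = -18 (L = -6 + 3*(-1 + 3*(-1)) = -6 + 3*(-1 - 3) = -6 + 3*(-4) = -6 - 12 = -18)
L*40 - 80 = -18*40 - 80 = -720 - 80 = -800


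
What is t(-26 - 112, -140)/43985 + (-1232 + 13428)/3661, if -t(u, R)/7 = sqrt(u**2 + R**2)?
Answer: 12196/3661 - 14*sqrt(9661)/43985 ≈ 3.3000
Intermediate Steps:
t(u, R) = -7*sqrt(R**2 + u**2) (t(u, R) = -7*sqrt(u**2 + R**2) = -7*sqrt(R**2 + u**2))
t(-26 - 112, -140)/43985 + (-1232 + 13428)/3661 = -7*sqrt((-140)**2 + (-26 - 112)**2)/43985 + (-1232 + 13428)/3661 = -7*sqrt(19600 + (-138)**2)*(1/43985) + 12196*(1/3661) = -7*sqrt(19600 + 19044)*(1/43985) + 12196/3661 = -14*sqrt(9661)*(1/43985) + 12196/3661 = -14*sqrt(9661)/43985 + 12196/3661 = 12196/3661 - 14*sqrt(9661)/43985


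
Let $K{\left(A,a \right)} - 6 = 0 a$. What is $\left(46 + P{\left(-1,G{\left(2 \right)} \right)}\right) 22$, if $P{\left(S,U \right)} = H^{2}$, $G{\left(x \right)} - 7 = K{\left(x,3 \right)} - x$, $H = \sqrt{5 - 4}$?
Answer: $1034$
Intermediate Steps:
$H = 1$ ($H = \sqrt{1} = 1$)
$K{\left(A,a \right)} = 6$ ($K{\left(A,a \right)} = 6 + 0 a = 6 + 0 = 6$)
$G{\left(x \right)} = 13 - x$ ($G{\left(x \right)} = 7 - \left(-6 + x\right) = 13 - x$)
$P{\left(S,U \right)} = 1$ ($P{\left(S,U \right)} = 1^{2} = 1$)
$\left(46 + P{\left(-1,G{\left(2 \right)} \right)}\right) 22 = \left(46 + 1\right) 22 = 47 \cdot 22 = 1034$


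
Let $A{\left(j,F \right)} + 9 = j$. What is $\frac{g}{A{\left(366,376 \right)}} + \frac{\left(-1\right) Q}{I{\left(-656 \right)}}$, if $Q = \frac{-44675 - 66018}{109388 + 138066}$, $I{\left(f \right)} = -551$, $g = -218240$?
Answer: $- \frac{1026084220909}{1678480482} \approx -611.32$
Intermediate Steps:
$A{\left(j,F \right)} = -9 + j$
$Q = - \frac{110693}{247454} \approx -0.44733$
$\frac{g}{A{\left(366,376 \right)}} + \frac{\left(-1\right) Q}{I{\left(-656 \right)}} = - \frac{218240}{-9 + 366} + \frac{\left(-1\right) \left(- \frac{110693}{247454}\right)}{-551} = - \frac{218240}{357} + \frac{110693}{247454} \left(- \frac{1}{551}\right) = \left(-218240\right) \frac{1}{357} - \frac{3817}{4701626} = - \frac{218240}{357} - \frac{3817}{4701626} = - \frac{1026084220909}{1678480482}$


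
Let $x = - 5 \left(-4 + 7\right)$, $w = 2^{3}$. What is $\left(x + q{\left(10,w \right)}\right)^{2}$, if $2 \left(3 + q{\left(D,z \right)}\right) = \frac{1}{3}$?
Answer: $\frac{11449}{36} \approx 318.03$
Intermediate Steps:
$w = 8$
$q{\left(D,z \right)} = - \frac{17}{6}$ ($q{\left(D,z \right)} = -3 + \frac{1}{2 \cdot 3} = -3 + \frac{1}{2} \cdot \frac{1}{3} = -3 + \frac{1}{6} = - \frac{17}{6}$)
$x = -15$ ($x = \left(-5\right) 3 = -15$)
$\left(x + q{\left(10,w \right)}\right)^{2} = \left(-15 - \frac{17}{6}\right)^{2} = \left(- \frac{107}{6}\right)^{2} = \frac{11449}{36}$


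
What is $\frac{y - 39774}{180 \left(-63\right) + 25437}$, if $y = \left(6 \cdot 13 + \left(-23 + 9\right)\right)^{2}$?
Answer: $- \frac{35678}{14097} \approx -2.5309$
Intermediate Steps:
$y = 4096$ ($y = \left(78 - 14\right)^{2} = 64^{2} = 4096$)
$\frac{y - 39774}{180 \left(-63\right) + 25437} = \frac{4096 - 39774}{180 \left(-63\right) + 25437} = - \frac{35678}{-11340 + 25437} = - \frac{35678}{14097}$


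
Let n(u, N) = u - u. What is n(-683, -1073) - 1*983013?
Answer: -983013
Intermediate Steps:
n(u, N) = 0
n(-683, -1073) - 1*983013 = 0 - 1*983013 = 0 - 983013 = -983013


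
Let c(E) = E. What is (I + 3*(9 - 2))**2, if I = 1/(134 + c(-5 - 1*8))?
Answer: 6461764/14641 ≈ 441.35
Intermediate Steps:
I = 1/121 (I = 1/(134 + (-5 - 1*8)) = 1/(134 + (-5 - 8)) = 1/(134 - 13) = 1/121 ≈ 0.0082645)
(I + 3*(9 - 2))**2 = (1/121 + 3*(9 - 2))**2 = (1/121 + 3*7)**2 = (1/121 + 21)**2 = (2542/121)**2 = 6461764/14641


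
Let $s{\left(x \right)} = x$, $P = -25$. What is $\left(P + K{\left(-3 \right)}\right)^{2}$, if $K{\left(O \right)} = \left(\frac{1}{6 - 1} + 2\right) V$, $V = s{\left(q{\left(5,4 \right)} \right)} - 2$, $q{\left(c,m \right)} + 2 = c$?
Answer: $\frac{12996}{25} \approx 519.84$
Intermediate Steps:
$q{\left(c,m \right)} = -2 + c$
$V = 1$ ($V = \left(-2 + 5\right) - 2 = 3 - 2 = 1$)
$K{\left(O \right)} = \frac{11}{5}$ ($K{\left(O \right)} = \left(\frac{1}{6 - 1} + 2\right) 1 = \left(\frac{1}{5} + 2\right) 1 = \frac{11}{5} \cdot 1 = \frac{11}{5}$)
$\left(P + K{\left(-3 \right)}\right)^{2} = \left(-25 + \frac{11}{5}\right)^{2} = \left(- \frac{114}{5}\right)^{2} = \frac{12996}{25}$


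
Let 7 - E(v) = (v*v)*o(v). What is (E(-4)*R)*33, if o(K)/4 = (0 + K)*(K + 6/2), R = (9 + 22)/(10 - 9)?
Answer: -254727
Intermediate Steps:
R = 31 (R = 31/1 = 31*1 = 31)
o(K) = 4*K*(3 + K) (o(K) = 4*((0 + K)*(K + 6/2)) = 4*(K*(K + 6*(1/2))) = 4*(K*(K + 3)) = 4*(K*(3 + K)) = 4*K*(3 + K))
E(v) = 7 - 4*v**3*(3 + v) (E(v) = 7 - v*v*4*v*(3 + v) = 7 - v**2*4*v*(3 + v) = 7 - 4*v**3*(3 + v))
(E(-4)*R)*33 = ((7 - 4*(-4)**3*(3 - 4))*31)*33 = ((7 - 4*(-64)*(-1))*31)*33 = ((7 - 256)*31)*33 = -249*31*33 = -7719*33 = -254727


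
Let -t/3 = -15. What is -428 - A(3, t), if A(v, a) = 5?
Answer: -433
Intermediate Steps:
t = 45 (t = -3*(-15) = 45)
-428 - A(3, t) = -428 - 1*5 = -428 - 5 = -433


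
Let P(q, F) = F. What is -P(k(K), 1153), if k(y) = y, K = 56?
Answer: -1153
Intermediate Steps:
-P(k(K), 1153) = -1*1153 = -1153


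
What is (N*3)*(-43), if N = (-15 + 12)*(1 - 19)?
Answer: -6966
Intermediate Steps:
N = 54 (N = -3*(-18) = 54)
(N*3)*(-43) = (54*3)*(-43) = 162*(-43) = -6966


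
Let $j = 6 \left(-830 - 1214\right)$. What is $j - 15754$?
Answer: $-28018$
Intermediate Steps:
$j = -12264$ ($j = 6 \left(-830 - 1214\right) = 6 \left(-2044\right) = -12264$)
$j - 15754 = -12264 - 15754 = -28018$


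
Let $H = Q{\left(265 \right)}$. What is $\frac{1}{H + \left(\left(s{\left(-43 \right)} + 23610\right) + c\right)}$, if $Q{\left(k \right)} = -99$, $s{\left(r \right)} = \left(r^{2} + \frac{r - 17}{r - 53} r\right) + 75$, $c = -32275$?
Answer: $- \frac{8}{54935} \approx -0.00014563$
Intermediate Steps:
$s{\left(r \right)} = 75 + r^{2} + \frac{r \left(-17 + r\right)}{-53 + r}$ ($s{\left(r \right)} = \left(r^{2} + \frac{-17 + r}{-53 + r} r\right) + 75 = \left(r^{2} + \frac{r \left(-17 + r\right)}{-53 + r}\right) + 75 = 75 + r^{2} + \frac{r \left(-17 + r\right)}{-53 + r}$)
$H = -99$
$\frac{1}{H + \left(\left(s{\left(-43 \right)} + 23610\right) + c\right)} = \frac{1}{-99 - \left(8665 - \frac{-3975 + \left(-43\right)^{3} - 52 \left(-43\right)^{2} + 58 \left(-43\right)}{-53 - 43}\right)} = \frac{1}{-99 - \left(8665 - \frac{-3975 - 79507 - 96148 - 2494}{-96}\right)} = \frac{1}{-99 - \left(8665 + \frac{-3975 - 79507 - 96148 - 2494}{96}\right)} = \frac{1}{-99 + \left(\left(\left(- \frac{1}{96}\right) \left(-182124\right) + 23610\right) - 32275\right)} = \frac{1}{-99 + \left(\left(\frac{15177}{8} + 23610\right) - 32275\right)} = \frac{1}{-99 + \left(\frac{204057}{8} - 32275\right)} = \frac{1}{-99 - \frac{54143}{8}} = \frac{1}{- \frac{54935}{8}} = - \frac{8}{54935}$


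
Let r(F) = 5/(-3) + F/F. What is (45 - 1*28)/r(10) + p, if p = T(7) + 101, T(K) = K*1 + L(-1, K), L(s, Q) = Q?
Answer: 179/2 ≈ 89.500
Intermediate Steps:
T(K) = 2*K (T(K) = K*1 + K = K + K = 2*K)
r(F) = -⅔ (r(F) = 5*(-⅓) + 1 = -5/3 + 1 = -⅔)
p = 115 (p = 2*7 + 101 = 14 + 101 = 115)
(45 - 1*28)/r(10) + p = (45 - 1*28)/(-⅔) + 115 = (45 - 28)*(-3/2) + 115 = 17*(-3/2) + 115 = -51/2 + 115 = 179/2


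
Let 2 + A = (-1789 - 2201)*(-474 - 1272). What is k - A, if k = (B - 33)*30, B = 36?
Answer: -6966448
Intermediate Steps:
A = 6966538 (A = -2 + (-1789 - 2201)*(-474 - 1272) = -2 - 3990*(-1746) = -2 + 6966540 = 6966538)
k = 90 (k = (36 - 33)*30 = 3*30 = 90)
k - A = 90 - 1*6966538 = 90 - 6966538 = -6966448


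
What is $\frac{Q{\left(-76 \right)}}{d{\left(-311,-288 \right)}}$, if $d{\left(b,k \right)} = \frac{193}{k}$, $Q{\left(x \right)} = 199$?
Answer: $- \frac{57312}{193} \approx -296.95$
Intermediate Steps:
$\frac{Q{\left(-76 \right)}}{d{\left(-311,-288 \right)}} = \frac{199}{193 \frac{1}{-288}} = \frac{199}{193 \left(- \frac{1}{288}\right)} = \frac{199}{- \frac{193}{288}} = 199 \left(- \frac{288}{193}\right) = - \frac{57312}{193}$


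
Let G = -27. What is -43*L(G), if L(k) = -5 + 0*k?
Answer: 215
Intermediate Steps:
L(k) = -5 (L(k) = -5 + 0 = -5)
-43*L(G) = -43*(-5) = 215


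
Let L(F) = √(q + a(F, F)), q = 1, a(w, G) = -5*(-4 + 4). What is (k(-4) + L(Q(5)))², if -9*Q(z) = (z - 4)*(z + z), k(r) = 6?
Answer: 49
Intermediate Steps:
a(w, G) = 0 (a(w, G) = -5*0 = 0)
Q(z) = -2*z*(-4 + z)/9 (Q(z) = -(z - 4)*(z + z)/9 = -(-4 + z)*2*z/9 = -2*z*(-4 + z)/9)
L(F) = 1 (L(F) = √(1 + 0) = √1 = 1)
(k(-4) + L(Q(5)))² = (6 + 1)² = 7² = 49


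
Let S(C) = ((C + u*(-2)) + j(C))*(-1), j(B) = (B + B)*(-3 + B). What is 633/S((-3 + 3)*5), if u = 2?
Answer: 633/4 ≈ 158.25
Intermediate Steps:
j(B) = 2*B*(-3 + B) (j(B) = (2*B)*(-3 + B) = 2*B*(-3 + B))
S(C) = 4 - C - 2*C*(-3 + C) (S(C) = ((C + 2*(-2)) + 2*C*(-3 + C))*(-1) = ((C - 4) + 2*C*(-3 + C))*(-1) = ((-4 + C) + 2*C*(-3 + C))*(-1) = (-4 + C + 2*C*(-3 + C))*(-1) = 4 - C - 2*C*(-3 + C))
633/S((-3 + 3)*5) = 633/(4 - (-3 + 3)*5 - 2*(-3 + 3)*5*(-3 + (-3 + 3)*5)) = 633/(4 - 0*5 - 2*0*5*(-3 + 0*5)) = 633/(4 - 1*0 - 2*0*(-3 + 0)) = 633/(4 + 0 - 2*0*(-3)) = 633/(4 + 0 + 0) = 633/4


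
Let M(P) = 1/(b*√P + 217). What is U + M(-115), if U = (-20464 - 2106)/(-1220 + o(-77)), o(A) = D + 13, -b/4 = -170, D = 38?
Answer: 1201245372403/62217791041 - 680*I*√115/53223089 ≈ 19.307 - 0.00013701*I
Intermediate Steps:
b = 680 (b = -4*(-170) = 680)
o(A) = 51 (o(A) = 38 + 13 = 51)
M(P) = 1/(217 + 680*√P) (M(P) = 1/(680*√P + 217) = 1/(217 + 680*√P))
U = 22570/1169 (U = (-20464 - 2106)/(-1220 + 51) = -22570/(-1169) = -22570*(-1/1169) = 22570/1169 ≈ 19.307)
U + M(-115) = 22570/1169 + 1/(217 + 680*√(-115)) = 22570/1169 + 1/(217 + 680*(I*√115)) = 22570/1169 + 1/(217 + 680*I*√115)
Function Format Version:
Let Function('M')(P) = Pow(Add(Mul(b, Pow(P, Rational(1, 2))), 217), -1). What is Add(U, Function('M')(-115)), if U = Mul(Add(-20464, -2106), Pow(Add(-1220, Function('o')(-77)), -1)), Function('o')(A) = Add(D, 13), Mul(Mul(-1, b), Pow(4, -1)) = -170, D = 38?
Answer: Add(Rational(1201245372403, 62217791041), Mul(Rational(-680, 53223089), I, Pow(115, Rational(1, 2)))) ≈ Add(19.307, Mul(-0.00013701, I))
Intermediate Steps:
b = 680 (b = Mul(-4, -170) = 680)
Function('o')(A) = 51 (Function('o')(A) = Add(38, 13) = 51)
Function('M')(P) = Pow(Add(217, Mul(680, Pow(P, Rational(1, 2)))), -1) (Function('M')(P) = Pow(Add(Mul(680, Pow(P, Rational(1, 2))), 217), -1) = Pow(Add(217, Mul(680, Pow(P, Rational(1, 2)))), -1))
U = Rational(22570, 1169) (U = Mul(Add(-20464, -2106), Pow(Add(-1220, 51), -1)) = Mul(-22570, Pow(-1169, -1)) = Mul(-22570, Rational(-1, 1169)) = Rational(22570, 1169) ≈ 19.307)
Add(U, Function('M')(-115)) = Add(Rational(22570, 1169), Pow(Add(217, Mul(680, Pow(-115, Rational(1, 2)))), -1)) = Add(Rational(22570, 1169), Pow(Add(217, Mul(680, Mul(I, Pow(115, Rational(1, 2))))), -1)) = Add(Rational(22570, 1169), Pow(Add(217, Mul(680, I, Pow(115, Rational(1, 2)))), -1))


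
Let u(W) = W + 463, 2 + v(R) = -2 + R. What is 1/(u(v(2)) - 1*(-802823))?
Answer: 1/803284 ≈ 1.2449e-6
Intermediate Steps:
v(R) = -4 + R (v(R) = -2 + (-2 + R) = -4 + R)
u(W) = 463 + W
1/(u(v(2)) - 1*(-802823)) = 1/((463 + (-4 + 2)) - 1*(-802823)) = 1/((463 - 2) + 802823) = 1/(461 + 802823) = 1/803284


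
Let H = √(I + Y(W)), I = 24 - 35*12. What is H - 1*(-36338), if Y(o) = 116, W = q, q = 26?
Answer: 36338 + 2*I*√70 ≈ 36338.0 + 16.733*I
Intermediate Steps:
W = 26
I = -396 (I = 24 - 420 = -396)
H = 2*I*√70 (H = √(-396 + 116) = √(-280) = 2*I*√70 ≈ 16.733*I)
H - 1*(-36338) = 2*I*√70 - 1*(-36338) = 2*I*√70 + 36338 = 36338 + 2*I*√70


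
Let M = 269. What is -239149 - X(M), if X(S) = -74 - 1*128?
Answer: -238947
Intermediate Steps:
X(S) = -202 (X(S) = -74 - 128 = -202)
-239149 - X(M) = -239149 - 1*(-202) = -239149 + 202 = -238947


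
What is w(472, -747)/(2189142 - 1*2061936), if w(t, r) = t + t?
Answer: 472/63603 ≈ 0.0074210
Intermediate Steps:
w(t, r) = 2*t
w(472, -747)/(2189142 - 1*2061936) = (2*472)/(2189142 - 1*2061936) = 944/(2189142 - 2061936) = 944/127206 = 944*(1/127206) = 472/63603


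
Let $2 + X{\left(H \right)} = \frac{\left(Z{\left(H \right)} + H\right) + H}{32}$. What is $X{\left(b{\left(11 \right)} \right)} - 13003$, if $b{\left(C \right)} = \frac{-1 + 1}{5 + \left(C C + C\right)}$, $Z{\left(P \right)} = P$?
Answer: $-13005$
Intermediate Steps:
$b{\left(C \right)} = 0$ ($b{\left(C \right)} = \frac{0}{5 + \left(C^{2} + C\right)} = \frac{0}{5 + \left(C + C^{2}\right)} = \frac{0}{5 + C + C^{2}} = 0$)
$X{\left(H \right)} = -2 + \frac{3 H}{32}$ ($X{\left(H \right)} = -2 + \frac{\left(H + H\right) + H}{32} = -2 + \left(2 H + H\right) \frac{1}{32} = -2 + 3 H \frac{1}{32} = -2 + \frac{3 H}{32}$)
$X{\left(b{\left(11 \right)} \right)} - 13003 = \left(-2 + \frac{3}{32} \cdot 0\right) - 13003 = \left(-2 + 0\right) - 13003 = -2 - 13003 = -13005$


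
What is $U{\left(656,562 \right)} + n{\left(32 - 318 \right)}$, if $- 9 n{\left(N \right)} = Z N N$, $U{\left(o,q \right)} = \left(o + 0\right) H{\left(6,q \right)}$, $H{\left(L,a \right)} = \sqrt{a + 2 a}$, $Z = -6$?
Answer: $\frac{163592}{3} + 656 \sqrt{1686} \approx 81467.0$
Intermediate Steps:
$H{\left(L,a \right)} = \sqrt{3} \sqrt{a}$ ($H{\left(L,a \right)} = \sqrt{3 a} = \sqrt{3} \sqrt{a}$)
$U{\left(o,q \right)} = o \sqrt{3} \sqrt{q}$ ($U{\left(o,q \right)} = \left(o + 0\right) \sqrt{3} \sqrt{q} = o \sqrt{3} \sqrt{q}$)
$n{\left(N \right)} = \frac{2 N^{2}}{3}$ ($n{\left(N \right)} = - \frac{- 6 N N}{9} = - \frac{\left(-6\right) N^{2}}{9} = \frac{2 N^{2}}{3}$)
$U{\left(656,562 \right)} + n{\left(32 - 318 \right)} = 656 \sqrt{3} \sqrt{562} + \frac{2 \left(32 - 318\right)^{2}}{3} = 656 \sqrt{1686} + \frac{2 \left(32 - 318\right)^{2}}{3} = 656 \sqrt{1686} + \frac{2 \left(-286\right)^{2}}{3} = 656 \sqrt{1686} + \frac{2}{3} \cdot 81796 = 656 \sqrt{1686} + \frac{163592}{3} = \frac{163592}{3} + 656 \sqrt{1686}$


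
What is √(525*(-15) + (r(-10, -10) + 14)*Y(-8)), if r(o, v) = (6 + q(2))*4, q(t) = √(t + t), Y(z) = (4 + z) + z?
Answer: 53*I*√3 ≈ 91.799*I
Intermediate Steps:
Y(z) = 4 + 2*z
q(t) = √2*√t (q(t) = √(2*t) = √2*√t)
r(o, v) = 32 (r(o, v) = (6 + √2*√2)*4 = (6 + 2)*4 = 8*4 = 32)
√(525*(-15) + (r(-10, -10) + 14)*Y(-8)) = √(525*(-15) + (32 + 14)*(4 + 2*(-8))) = √(-7875 + 46*(4 - 16)) = √(-7875 + 46*(-12)) = √(-7875 - 552) = √(-8427) = 53*I*√3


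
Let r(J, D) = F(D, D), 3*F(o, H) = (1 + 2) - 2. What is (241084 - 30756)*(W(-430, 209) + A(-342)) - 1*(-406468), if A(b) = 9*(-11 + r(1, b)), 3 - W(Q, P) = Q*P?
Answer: 18883023324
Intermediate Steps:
F(o, H) = 1/3 (F(o, H) = ((1 + 2) - 2)/3 = (3 - 2)/3 = (1/3)*1 = 1/3)
r(J, D) = 1/3
W(Q, P) = 3 - P*Q (W(Q, P) = 3 - Q*P = 3 - P*Q)
A(b) = -96 (A(b) = 9*(-11 + 1/3) = 9*(-32/3) = -96)
(241084 - 30756)*(W(-430, 209) + A(-342)) - 1*(-406468) = (241084 - 30756)*((3 - 1*209*(-430)) - 96) - 1*(-406468) = 210328*((3 + 89870) - 96) + 406468 = 210328*(89873 - 96) + 406468 = 210328*89777 + 406468 = 18882616856 + 406468 = 18883023324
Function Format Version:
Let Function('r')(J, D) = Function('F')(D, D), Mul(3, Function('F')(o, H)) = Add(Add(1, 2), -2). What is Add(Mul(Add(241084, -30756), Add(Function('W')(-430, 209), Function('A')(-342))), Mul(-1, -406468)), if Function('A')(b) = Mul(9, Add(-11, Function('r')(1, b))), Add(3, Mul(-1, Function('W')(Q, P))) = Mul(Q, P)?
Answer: 18883023324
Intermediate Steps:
Function('F')(o, H) = Rational(1, 3) (Function('F')(o, H) = Mul(Rational(1, 3), Add(Add(1, 2), -2)) = Mul(Rational(1, 3), Add(3, -2)) = Mul(Rational(1, 3), 1) = Rational(1, 3))
Function('r')(J, D) = Rational(1, 3)
Function('W')(Q, P) = Add(3, Mul(-1, P, Q)) (Function('W')(Q, P) = Add(3, Mul(-1, Mul(Q, P))) = Add(3, Mul(-1, Mul(P, Q))) = Add(3, Mul(-1, P, Q)))
Function('A')(b) = -96 (Function('A')(b) = Mul(9, Add(-11, Rational(1, 3))) = Mul(9, Rational(-32, 3)) = -96)
Add(Mul(Add(241084, -30756), Add(Function('W')(-430, 209), Function('A')(-342))), Mul(-1, -406468)) = Add(Mul(Add(241084, -30756), Add(Add(3, Mul(-1, 209, -430)), -96)), Mul(-1, -406468)) = Add(Mul(210328, Add(Add(3, 89870), -96)), 406468) = Add(Mul(210328, Add(89873, -96)), 406468) = Add(Mul(210328, 89777), 406468) = Add(18882616856, 406468) = 18883023324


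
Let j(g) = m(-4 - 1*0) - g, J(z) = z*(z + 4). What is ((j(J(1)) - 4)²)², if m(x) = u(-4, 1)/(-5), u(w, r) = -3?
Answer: 3111696/625 ≈ 4978.7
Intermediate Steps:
m(x) = ⅗ (m(x) = -3/(-5) = -3*(-⅕) = ⅗)
J(z) = z*(4 + z)
j(g) = ⅗ - g
((j(J(1)) - 4)²)² = (((⅗ - (4 + 1)) - 4)²)² = (((⅗ - 5) - 4)²)² = ((-22/5 - 4)²)² = ((-42/5)²)² = (1764/25)² = 3111696/625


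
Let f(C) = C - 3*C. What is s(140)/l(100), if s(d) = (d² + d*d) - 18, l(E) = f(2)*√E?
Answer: -19591/20 ≈ -979.55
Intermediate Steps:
f(C) = -2*C
l(E) = -4*√E (l(E) = (-2*2)*√E = -4*√E)
s(d) = -18 + 2*d² (s(d) = (d² + d²) - 18 = 2*d² - 18 = -18 + 2*d²)
s(140)/l(100) = (-18 + 2*140²)/((-4*√100)) = (-18 + 2*19600)/((-4*10)) = (-18 + 39200)/(-40) = 39182*(-1/40) = -19591/20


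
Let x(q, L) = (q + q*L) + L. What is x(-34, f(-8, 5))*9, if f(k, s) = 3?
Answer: -1197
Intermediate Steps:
x(q, L) = L + q + L*q (x(q, L) = (q + L*q) + L = L + q + L*q)
x(-34, f(-8, 5))*9 = (3 - 34 + 3*(-34))*9 = (3 - 34 - 102)*9 = -133*9 = -1197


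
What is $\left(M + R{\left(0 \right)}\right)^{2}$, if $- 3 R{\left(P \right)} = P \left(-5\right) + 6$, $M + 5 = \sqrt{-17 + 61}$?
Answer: $93 - 28 \sqrt{11} \approx 0.13451$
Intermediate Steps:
$M = -5 + 2 \sqrt{11}$ ($M = -5 + \sqrt{-17 + 61} = -5 + \sqrt{44} = -5 + 2 \sqrt{11} \approx 1.6332$)
$R{\left(P \right)} = -2 + \frac{5 P}{3}$ ($R{\left(P \right)} = - \frac{P \left(-5\right) + 6}{3} = - \frac{- 5 P + 6}{3} = - \frac{6 - 5 P}{3} = -2 + \frac{5 P}{3}$)
$\left(M + R{\left(0 \right)}\right)^{2} = \left(\left(-5 + 2 \sqrt{11}\right) + \left(-2 + \frac{5}{3} \cdot 0\right)\right)^{2} = \left(\left(-5 + 2 \sqrt{11}\right) + \left(-2 + 0\right)\right)^{2} = \left(\left(-5 + 2 \sqrt{11}\right) - 2\right)^{2} = \left(-7 + 2 \sqrt{11}\right)^{2}$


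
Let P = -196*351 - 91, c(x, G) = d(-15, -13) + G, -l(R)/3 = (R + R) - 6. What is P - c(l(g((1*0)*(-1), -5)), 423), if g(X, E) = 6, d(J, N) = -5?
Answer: -69305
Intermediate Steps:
l(R) = 18 - 6*R (l(R) = -3*((R + R) - 6) = -3*(2*R - 6) = -3*(-6 + 2*R) = 18 - 6*R)
c(x, G) = -5 + G
P = -68887 (P = -68796 - 91 = -68887)
P - c(l(g((1*0)*(-1), -5)), 423) = -68887 - (-5 + 423) = -68887 - 1*418 = -68887 - 418 = -69305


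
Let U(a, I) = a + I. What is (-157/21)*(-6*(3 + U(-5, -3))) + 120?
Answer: -730/7 ≈ -104.29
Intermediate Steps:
U(a, I) = I + a
(-157/21)*(-6*(3 + U(-5, -3))) + 120 = (-157/21)*(-6*(3 + (-3 - 5))) + 120 = (-157*1/21)*(-6*(3 - 8)) + 120 = -(-314)*(-5)/7 + 120 = -157/21*30 + 120 = -1570/7 + 120 = -730/7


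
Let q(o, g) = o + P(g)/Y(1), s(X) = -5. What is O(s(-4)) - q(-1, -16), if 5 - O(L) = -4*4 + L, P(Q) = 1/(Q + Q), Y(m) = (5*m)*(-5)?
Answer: 21599/800 ≈ 26.999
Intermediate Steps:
Y(m) = -25*m
P(Q) = 1/(2*Q)
q(o, g) = o - 1/(50*g) (q(o, g) = o + (1/(2*g))/((-25*1)) = o + (1/(2*g))/(-25) = o + (1/(2*g))*(-1/25) = o - 1/(50*g))
O(L) = 21 - L (O(L) = 5 - (-4*4 + L) = 5 - (-16 + L) = 5 + (16 - L) = 21 - L)
O(s(-4)) - q(-1, -16) = (21 - 1*(-5)) - (-1 - 1/50/(-16)) = (21 + 5) - (-1 - 1/50*(-1/16)) = 26 - (-1 + 1/800) = 26 - 1*(-799/800) = 26 + 799/800 = 21599/800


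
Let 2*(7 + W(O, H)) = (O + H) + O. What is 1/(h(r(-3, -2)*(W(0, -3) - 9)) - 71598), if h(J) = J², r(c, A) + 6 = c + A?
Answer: -4/138167 ≈ -2.8950e-5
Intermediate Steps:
W(O, H) = -7 + O + H/2 (W(O, H) = -7 + ((O + H) + O)/2 = -7 + ((H + O) + O)/2 = -7 + (H + 2*O)/2 = -7 + (O + H/2) = -7 + O + H/2)
r(c, A) = -6 + A + c (r(c, A) = -6 + (c + A) = -6 + (A + c) = -6 + A + c)
1/(h(r(-3, -2)*(W(0, -3) - 9)) - 71598) = 1/(((-6 - 2 - 3)*((-7 + 0 + (½)*(-3)) - 9))² - 71598) = 1/((-11*((-7 + 0 - 3/2) - 9))² - 71598) = 1/((-11*(-17/2 - 9))² - 71598) = 1/((-11*(-35/2))² - 71598) = 1/((385/2)² - 71598) = 1/(148225/4 - 71598) = 1/(-138167/4) = -4/138167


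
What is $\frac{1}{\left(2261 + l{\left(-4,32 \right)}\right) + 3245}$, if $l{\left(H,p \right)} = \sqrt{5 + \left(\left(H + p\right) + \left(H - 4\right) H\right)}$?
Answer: $\frac{5506}{30315971} - \frac{\sqrt{65}}{30315971} \approx 0.00018135$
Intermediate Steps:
$l{\left(H,p \right)} = \sqrt{5 + H + p + H \left(-4 + H\right)}$ ($l{\left(H,p \right)} = \sqrt{5 + \left(\left(H + p\right) + \left(-4 + H\right) H\right)} = \sqrt{5 + \left(\left(H + p\right) + H \left(-4 + H\right)\right)} = \sqrt{5 + \left(H + p + H \left(-4 + H\right)\right)} = \sqrt{5 + H + p + H \left(-4 + H\right)}$)
$\frac{1}{\left(2261 + l{\left(-4,32 \right)}\right) + 3245} = \frac{1}{\left(2261 + \sqrt{5 + 32 + \left(-4\right)^{2} - -12}\right) + 3245} = \frac{1}{\left(2261 + \sqrt{5 + 32 + 16 + 12}\right) + 3245} = \frac{1}{\left(2261 + \sqrt{65}\right) + 3245} = \frac{1}{5506 + \sqrt{65}}$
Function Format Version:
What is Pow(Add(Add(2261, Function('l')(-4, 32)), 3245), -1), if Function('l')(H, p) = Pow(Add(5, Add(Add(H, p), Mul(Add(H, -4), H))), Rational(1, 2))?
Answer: Add(Rational(5506, 30315971), Mul(Rational(-1, 30315971), Pow(65, Rational(1, 2)))) ≈ 0.00018135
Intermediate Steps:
Function('l')(H, p) = Pow(Add(5, H, p, Mul(H, Add(-4, H))), Rational(1, 2)) (Function('l')(H, p) = Pow(Add(5, Add(Add(H, p), Mul(Add(-4, H), H))), Rational(1, 2)) = Pow(Add(5, Add(Add(H, p), Mul(H, Add(-4, H)))), Rational(1, 2)) = Pow(Add(5, Add(H, p, Mul(H, Add(-4, H)))), Rational(1, 2)) = Pow(Add(5, H, p, Mul(H, Add(-4, H))), Rational(1, 2)))
Pow(Add(Add(2261, Function('l')(-4, 32)), 3245), -1) = Pow(Add(Add(2261, Pow(Add(5, 32, Pow(-4, 2), Mul(-3, -4)), Rational(1, 2))), 3245), -1) = Pow(Add(Add(2261, Pow(Add(5, 32, 16, 12), Rational(1, 2))), 3245), -1) = Pow(Add(Add(2261, Pow(65, Rational(1, 2))), 3245), -1) = Pow(Add(5506, Pow(65, Rational(1, 2))), -1)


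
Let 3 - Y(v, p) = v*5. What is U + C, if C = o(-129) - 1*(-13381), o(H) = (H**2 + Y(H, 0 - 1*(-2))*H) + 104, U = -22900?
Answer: -76366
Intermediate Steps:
Y(v, p) = 3 - 5*v (Y(v, p) = 3 - v*5 = 3 - 5*v)
o(H) = 104 + H**2 + H*(3 - 5*H) (o(H) = (H**2 + (3 - 5*H)*H) + 104 = (H**2 + H*(3 - 5*H)) + 104 = 104 + H**2 + H*(3 - 5*H))
C = -53466 (C = (104 - 4*(-129)**2 + 3*(-129)) - 1*(-13381) = (104 - 4*16641 - 387) + 13381 = (104 - 66564 - 387) + 13381 = -66847 + 13381 = -53466)
U + C = -22900 - 53466 = -76366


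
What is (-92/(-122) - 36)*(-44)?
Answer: 94600/61 ≈ 1550.8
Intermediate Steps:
(-92/(-122) - 36)*(-44) = (-92*(-1/122) - 36)*(-44) = (46/61 - 36)*(-44) = -2150/61*(-44) = 94600/61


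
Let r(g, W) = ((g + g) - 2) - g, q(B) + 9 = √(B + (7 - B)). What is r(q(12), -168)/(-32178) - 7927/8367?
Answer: -28331441/29914814 - √7/32178 ≈ -0.94715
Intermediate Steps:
q(B) = -9 + √7 (q(B) = -9 + √(B + (7 - B)) = -9 + √7)
r(g, W) = -2 + g (r(g, W) = (2*g - 2) - g = (-2 + 2*g) - g = -2 + g)
r(q(12), -168)/(-32178) - 7927/8367 = (-2 + (-9 + √7))/(-32178) - 7927/8367 = (-11 + √7)*(-1/32178) - 7927*1/8367 = (11/32178 - √7/32178) - 7927/8367 = -28331441/29914814 - √7/32178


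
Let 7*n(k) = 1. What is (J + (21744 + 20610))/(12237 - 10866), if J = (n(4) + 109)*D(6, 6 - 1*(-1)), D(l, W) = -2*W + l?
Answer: 290366/9597 ≈ 30.256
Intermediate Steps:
n(k) = 1/7 (n(k) = (1/7)*1 = 1/7)
D(l, W) = l - 2*W
J = -6112/7 (J = (1/7 + 109)*(6 - 2*(6 - 1*(-1))) = 764*(6 - 2*(6 + 1))/7 = 764*(6 - 2*7)/7 = 764*(6 - 14)/7 = (764/7)*(-8) = -6112/7 ≈ -873.14)
(J + (21744 + 20610))/(12237 - 10866) = (-6112/7 + (21744 + 20610))/(12237 - 10866) = (-6112/7 + 42354)/1371 = (290366/7)*(1/1371) = 290366/9597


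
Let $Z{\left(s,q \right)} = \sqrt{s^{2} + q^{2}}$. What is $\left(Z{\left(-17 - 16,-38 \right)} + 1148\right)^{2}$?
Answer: $\left(1148 + \sqrt{2533}\right)^{2} \approx 1.436 \cdot 10^{6}$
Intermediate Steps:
$Z{\left(s,q \right)} = \sqrt{q^{2} + s^{2}}$
$\left(Z{\left(-17 - 16,-38 \right)} + 1148\right)^{2} = \left(\sqrt{\left(-38\right)^{2} + \left(-17 - 16\right)^{2}} + 1148\right)^{2} = \left(\sqrt{1444 + \left(-17 - 16\right)^{2}} + 1148\right)^{2} = \left(\sqrt{1444 + \left(-33\right)^{2}} + 1148\right)^{2} = \left(\sqrt{1444 + 1089} + 1148\right)^{2} = \left(\sqrt{2533} + 1148\right)^{2} = \left(1148 + \sqrt{2533}\right)^{2}$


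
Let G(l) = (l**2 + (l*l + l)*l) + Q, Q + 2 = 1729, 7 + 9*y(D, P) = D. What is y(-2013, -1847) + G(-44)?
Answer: -718285/9 ≈ -79810.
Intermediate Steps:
y(D, P) = -7/9 + D/9
Q = 1727 (Q = -2 + 1729 = 1727)
G(l) = 1727 + l**2 + l*(l + l**2) (G(l) = (l**2 + (l*l + l)*l) + 1727 = (l**2 + (l**2 + l)*l) + 1727 = (l**2 + (l + l**2)*l) + 1727 = (l**2 + l*(l + l**2)) + 1727 = 1727 + l**2 + l*(l + l**2))
y(-2013, -1847) + G(-44) = (-7/9 + (1/9)*(-2013)) + (1727 + (-44)**3 + 2*(-44)**2) = (-7/9 - 671/3) + (1727 - 85184 + 2*1936) = -2020/9 + (1727 - 85184 + 3872) = -2020/9 - 79585 = -718285/9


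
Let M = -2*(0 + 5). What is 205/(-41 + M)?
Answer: -205/51 ≈ -4.0196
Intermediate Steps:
M = -10 (M = -2*5 = -10)
205/(-41 + M) = 205/(-41 - 10) = 205/(-51) = 205*(-1/51) = -205/51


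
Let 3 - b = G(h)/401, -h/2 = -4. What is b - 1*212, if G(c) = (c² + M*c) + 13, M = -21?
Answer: -83718/401 ≈ -208.77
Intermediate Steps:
h = 8 (h = -2*(-4) = 8)
G(c) = 13 + c² - 21*c (G(c) = (c² - 21*c) + 13 = 13 + c² - 21*c)
b = 1294/401 (b = 3 - (13 + 8² - 21*8)/401 = 3 - (13 + 64 - 168)/401 = 3 - (-91)/401 = 3 - 1*(-91/401) = 3 + 91/401 = 1294/401 ≈ 3.2269)
b - 1*212 = 1294/401 - 1*212 = 1294/401 - 212 = -83718/401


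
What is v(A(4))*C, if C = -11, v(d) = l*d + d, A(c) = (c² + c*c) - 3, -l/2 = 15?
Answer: 9251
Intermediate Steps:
l = -30 (l = -2*15 = -30)
A(c) = -3 + 2*c² (A(c) = (c² + c²) - 3 = 2*c² - 3 = -3 + 2*c²)
v(d) = -29*d (v(d) = -30*d + d = -29*d)
v(A(4))*C = -29*(-3 + 2*4²)*(-11) = -29*(-3 + 2*16)*(-11) = -29*(-3 + 32)*(-11) = -29*29*(-11) = -841*(-11) = 9251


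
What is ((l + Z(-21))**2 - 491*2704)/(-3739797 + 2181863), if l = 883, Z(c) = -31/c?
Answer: 120253174/343524447 ≈ 0.35006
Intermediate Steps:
((l + Z(-21))**2 - 491*2704)/(-3739797 + 2181863) = ((883 - 31/(-21))**2 - 491*2704)/(-3739797 + 2181863) = ((883 - 31*(-1/21))**2 - 1327664)/(-1557934) = ((883 + 31/21)**2 - 1327664)*(-1/1557934) = ((18574/21)**2 - 1327664)*(-1/1557934) = (344993476/441 - 1327664)*(-1/1557934) = -240506348/441*(-1/1557934) = 120253174/343524447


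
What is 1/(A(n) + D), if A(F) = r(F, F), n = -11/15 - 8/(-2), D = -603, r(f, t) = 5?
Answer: -1/598 ≈ -0.0016722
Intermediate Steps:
n = 49/15 (n = -11*1/15 - 8*(-½) = -11/15 + 4 = 49/15 ≈ 3.2667)
A(F) = 5
1/(A(n) + D) = 1/(5 - 603) = 1/(-598) = -1/598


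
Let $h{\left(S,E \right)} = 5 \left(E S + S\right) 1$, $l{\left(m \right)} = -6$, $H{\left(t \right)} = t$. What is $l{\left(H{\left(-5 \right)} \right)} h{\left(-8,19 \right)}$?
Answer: $4800$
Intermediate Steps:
$h{\left(S,E \right)} = 5 S + 5 E S$ ($h{\left(S,E \right)} = 5 \left(S + E S\right) 1 = \left(5 S + 5 E S\right) 1 = 5 S + 5 E S$)
$l{\left(H{\left(-5 \right)} \right)} h{\left(-8,19 \right)} = - 6 \cdot 5 \left(-8\right) \left(1 + 19\right) = - 6 \cdot 5 \left(-8\right) 20 = \left(-6\right) \left(-800\right) = 4800$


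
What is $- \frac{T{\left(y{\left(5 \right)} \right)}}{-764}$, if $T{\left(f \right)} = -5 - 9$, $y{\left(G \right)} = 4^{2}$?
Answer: $- \frac{7}{382} \approx -0.018325$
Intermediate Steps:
$y{\left(G \right)} = 16$
$T{\left(f \right)} = -14$ ($T{\left(f \right)} = -5 - 9 = -14$)
$- \frac{T{\left(y{\left(5 \right)} \right)}}{-764} = - \frac{-14}{-764} = - \frac{\left(-14\right) \left(-1\right)}{764} = \left(-1\right) \frac{7}{382} = - \frac{7}{382}$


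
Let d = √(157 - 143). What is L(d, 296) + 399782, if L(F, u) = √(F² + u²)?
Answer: 399782 + √87630 ≈ 4.0008e+5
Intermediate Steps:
d = √14 ≈ 3.7417
L(d, 296) + 399782 = √((√14)² + 296²) + 399782 = √(14 + 87616) + 399782 = √87630 + 399782 = 399782 + √87630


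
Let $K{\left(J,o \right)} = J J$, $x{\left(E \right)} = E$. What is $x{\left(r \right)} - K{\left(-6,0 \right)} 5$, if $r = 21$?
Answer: $-159$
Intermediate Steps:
$K{\left(J,o \right)} = J^{2}$
$x{\left(r \right)} - K{\left(-6,0 \right)} 5 = 21 - \left(-6\right)^{2} \cdot 5 = 21 - 36 \cdot 5 = 21 - 180 = -159$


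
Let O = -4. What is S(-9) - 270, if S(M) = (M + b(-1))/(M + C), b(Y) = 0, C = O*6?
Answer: -2967/11 ≈ -269.73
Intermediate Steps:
C = -24 (C = -4*6 = -24)
S(M) = M/(-24 + M) (S(M) = (M + 0)/(M - 24) = M/(-24 + M))
S(-9) - 270 = -9/(-24 - 9) - 270 = -9/(-33) - 270 = -9*(-1/33) - 270 = 3/11 - 270 = -2967/11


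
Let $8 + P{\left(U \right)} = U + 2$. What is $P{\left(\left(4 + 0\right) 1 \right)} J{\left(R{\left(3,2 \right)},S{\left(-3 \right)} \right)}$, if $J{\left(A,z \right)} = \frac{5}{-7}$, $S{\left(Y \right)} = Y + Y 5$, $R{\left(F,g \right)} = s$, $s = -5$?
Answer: $\frac{10}{7} \approx 1.4286$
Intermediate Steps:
$R{\left(F,g \right)} = -5$
$S{\left(Y \right)} = 6 Y$ ($S{\left(Y \right)} = Y + 5 Y = 6 Y$)
$P{\left(U \right)} = -6 + U$ ($P{\left(U \right)} = -8 + \left(U + 2\right) = -8 + \left(2 + U\right) = -6 + U$)
$J{\left(A,z \right)} = - \frac{5}{7}$ ($J{\left(A,z \right)} = 5 \left(- \frac{1}{7}\right) = - \frac{5}{7}$)
$P{\left(\left(4 + 0\right) 1 \right)} J{\left(R{\left(3,2 \right)},S{\left(-3 \right)} \right)} = \left(-6 + \left(4 + 0\right) 1\right) \left(- \frac{5}{7}\right) = \left(-6 + 4 \cdot 1\right) \left(- \frac{5}{7}\right) = \left(-6 + 4\right) \left(- \frac{5}{7}\right) = \left(-2\right) \left(- \frac{5}{7}\right) = \frac{10}{7}$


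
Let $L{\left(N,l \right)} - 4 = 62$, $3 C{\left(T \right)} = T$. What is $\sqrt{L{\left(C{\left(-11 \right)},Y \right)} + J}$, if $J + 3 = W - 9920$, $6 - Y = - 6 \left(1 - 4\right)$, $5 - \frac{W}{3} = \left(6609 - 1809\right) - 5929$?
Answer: $i \sqrt{6455} \approx 80.343 i$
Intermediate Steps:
$C{\left(T \right)} = \frac{T}{3}$
$W = 3402$ ($W = 15 - 3 \left(\left(6609 - 1809\right) - 5929\right) = 15 - 3 \left(4800 - 5929\right) = 15 - -3387 = 15 + 3387 = 3402$)
$Y = -12$ ($Y = 6 - - 6 \left(1 - 4\right) = 6 - \left(-6\right) \left(-3\right) = 6 - 18 = -12$)
$L{\left(N,l \right)} = 66$ ($L{\left(N,l \right)} = 4 + 62 = 66$)
$J = -6521$ ($J = -3 + \left(3402 - 9920\right) = -3 - 6518 = -6521$)
$\sqrt{L{\left(C{\left(-11 \right)},Y \right)} + J} = \sqrt{66 - 6521} = \sqrt{-6455} = i \sqrt{6455}$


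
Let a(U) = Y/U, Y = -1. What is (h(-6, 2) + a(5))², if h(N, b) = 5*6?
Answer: 22201/25 ≈ 888.04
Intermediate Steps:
h(N, b) = 30
a(U) = -1/U
(h(-6, 2) + a(5))² = (30 - 1/5)² = (30 - 1*⅕)² = (30 - ⅕)² = (149/5)² = 22201/25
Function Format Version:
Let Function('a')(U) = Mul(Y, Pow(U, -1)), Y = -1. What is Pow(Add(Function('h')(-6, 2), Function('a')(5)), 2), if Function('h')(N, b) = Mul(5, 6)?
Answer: Rational(22201, 25) ≈ 888.04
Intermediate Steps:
Function('h')(N, b) = 30
Function('a')(U) = Mul(-1, Pow(U, -1))
Pow(Add(Function('h')(-6, 2), Function('a')(5)), 2) = Pow(Add(30, Mul(-1, Pow(5, -1))), 2) = Pow(Add(30, Mul(-1, Rational(1, 5))), 2) = Pow(Add(30, Rational(-1, 5)), 2) = Pow(Rational(149, 5), 2) = Rational(22201, 25)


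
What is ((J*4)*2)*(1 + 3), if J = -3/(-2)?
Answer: 48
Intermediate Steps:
J = 3/2 (J = -3*(-½) = 3/2 ≈ 1.5000)
((J*4)*2)*(1 + 3) = (((3/2)*4)*2)*(1 + 3) = (6*2)*4 = 12*4 = 48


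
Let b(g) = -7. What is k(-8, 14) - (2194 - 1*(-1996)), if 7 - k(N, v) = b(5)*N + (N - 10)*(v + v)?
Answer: -3735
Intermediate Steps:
k(N, v) = 7 + 7*N - 2*v*(-10 + N) (k(N, v) = 7 - (-7*N + (N - 10)*(v + v)) = 7 - (-7*N + (-10 + N)*(2*v)) = 7 - (-7*N + 2*v*(-10 + N)) = 7 + (7*N - 2*v*(-10 + N)) = 7 + 7*N - 2*v*(-10 + N))
k(-8, 14) - (2194 - 1*(-1996)) = (7 + 7*(-8) + 20*14 - 2*(-8)*14) - (2194 - 1*(-1996)) = (7 - 56 + 280 + 224) - (2194 + 1996) = 455 - 1*4190 = 455 - 4190 = -3735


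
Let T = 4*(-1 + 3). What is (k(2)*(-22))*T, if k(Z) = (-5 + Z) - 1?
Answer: 704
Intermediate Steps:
k(Z) = -6 + Z
T = 8 (T = 4*2 = 8)
(k(2)*(-22))*T = ((-6 + 2)*(-22))*8 = -4*(-22)*8 = 88*8 = 704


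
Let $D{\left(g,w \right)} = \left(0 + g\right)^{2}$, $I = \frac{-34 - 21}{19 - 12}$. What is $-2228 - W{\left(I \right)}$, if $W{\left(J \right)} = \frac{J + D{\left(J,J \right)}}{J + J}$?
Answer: $- \frac{15572}{7} \approx -2224.6$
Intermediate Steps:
$I = - \frac{55}{7} \approx -7.8571$
$D{\left(g,w \right)} = g^{2}$
$W{\left(J \right)} = \frac{J + J^{2}}{2 J}$ ($W{\left(J \right)} = \frac{J + J^{2}}{J + J} = \frac{J + J^{2}}{2 J}$)
$-2228 - W{\left(I \right)} = -2228 - \left(\frac{1}{2} + \frac{1}{2} \left(- \frac{55}{7}\right)\right) = -2228 - \left(\frac{1}{2} - \frac{55}{14}\right) = -2228 - - \frac{24}{7} = -2228 + \frac{24}{7} = - \frac{15572}{7}$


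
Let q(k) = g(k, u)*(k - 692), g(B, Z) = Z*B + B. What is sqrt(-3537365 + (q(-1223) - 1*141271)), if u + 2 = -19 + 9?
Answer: I*sqrt(29441131) ≈ 5426.0*I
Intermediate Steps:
u = -12 (u = -2 + (-19 + 9) = -2 - 10 = -12)
g(B, Z) = B + B*Z (g(B, Z) = B*Z + B = B + B*Z)
q(k) = -11*k*(-692 + k) (q(k) = (k*(1 - 12))*(k - 692) = (k*(-11))*(-692 + k) = (-11*k)*(-692 + k) = -11*k*(-692 + k))
sqrt(-3537365 + (q(-1223) - 1*141271)) = sqrt(-3537365 + (11*(-1223)*(692 - 1*(-1223)) - 1*141271)) = sqrt(-3537365 + (11*(-1223)*(692 + 1223) - 141271)) = sqrt(-3537365 + (11*(-1223)*1915 - 141271)) = sqrt(-3537365 + (-25762495 - 141271)) = sqrt(-3537365 - 25903766) = sqrt(-29441131) = I*sqrt(29441131)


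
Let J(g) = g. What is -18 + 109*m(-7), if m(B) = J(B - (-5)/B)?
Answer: -6012/7 ≈ -858.86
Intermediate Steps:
m(B) = B + 5/B (m(B) = B - (-5)/B = B + 5/B)
-18 + 109*m(-7) = -18 + 109*(-7 + 5/(-7)) = -18 + 109*(-7 + 5*(-1/7)) = -18 + 109*(-7 - 5/7) = -18 + 109*(-54/7) = -18 - 5886/7 = -6012/7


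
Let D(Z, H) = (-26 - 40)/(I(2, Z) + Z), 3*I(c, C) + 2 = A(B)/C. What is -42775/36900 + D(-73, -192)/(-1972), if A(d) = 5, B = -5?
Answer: -3404526925/2935776546 ≈ -1.1597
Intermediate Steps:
I(c, C) = -⅔ + 5/(3*C) (I(c, C) = -⅔ + (5/C)/3 = -⅔ + 5/(3*C))
D(Z, H) = -66/(Z + (5 - 2*Z)/(3*Z)) (D(Z, H) = (-26 - 40)/((5 - 2*Z)/(3*Z) + Z) = -66/(Z + (5 - 2*Z)/(3*Z)))
-42775/36900 + D(-73, -192)/(-1972) = -42775/36900 - 198*(-73)/(5 - 2*(-73) + 3*(-73)²)/(-1972) = -42775*1/36900 - 198*(-73)/(5 + 146 + 3*5329)*(-1/1972) = -1711/1476 - 198*(-73)/(5 + 146 + 15987)*(-1/1972) = -1711/1476 - 198*(-73)/16138*(-1/1972) = -1711/1476 - 198*(-73)*1/16138*(-1/1972) = -1711/1476 + (7227/8069)*(-1/1972) = -1711/1476 - 7227/15912068 = -3404526925/2935776546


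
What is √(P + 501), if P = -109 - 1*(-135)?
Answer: √527 ≈ 22.956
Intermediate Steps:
P = 26 (P = -109 + 135 = 26)
√(P + 501) = √(26 + 501) = √527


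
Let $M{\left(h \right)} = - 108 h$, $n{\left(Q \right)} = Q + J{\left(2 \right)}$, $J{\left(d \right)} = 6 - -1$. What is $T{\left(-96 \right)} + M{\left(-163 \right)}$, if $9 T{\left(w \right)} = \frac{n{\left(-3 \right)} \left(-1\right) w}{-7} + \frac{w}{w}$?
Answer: $\frac{1108675}{63} \approx 17598.0$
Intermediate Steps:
$J{\left(d \right)} = 7$ ($J{\left(d \right)} = 6 + 1 = 7$)
$n{\left(Q \right)} = 7 + Q$ ($n{\left(Q \right)} = Q + 7 = 7 + Q$)
$T{\left(w \right)} = \frac{1}{9} + \frac{4 w}{63}$ ($T{\left(w \right)} = \frac{\frac{\left(7 - 3\right) \left(-1\right) w}{-7} + \frac{w}{w}}{9} = \frac{4 \left(-1\right) w \left(- \frac{1}{7}\right) + 1}{9} = \frac{- 4 w \left(- \frac{1}{7}\right) + 1}{9} = \frac{\frac{4 w}{7} + 1}{9} = \frac{1 + \frac{4 w}{7}}{9} = \frac{1}{9} + \frac{4 w}{63}$)
$T{\left(-96 \right)} + M{\left(-163 \right)} = \left(\frac{1}{9} + \frac{4}{63} \left(-96\right)\right) - -17604 = \left(\frac{1}{9} - \frac{128}{21}\right) + 17604 = - \frac{377}{63} + 17604 = \frac{1108675}{63}$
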